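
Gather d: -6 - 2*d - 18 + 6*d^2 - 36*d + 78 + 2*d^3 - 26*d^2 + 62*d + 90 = 2*d^3 - 20*d^2 + 24*d + 144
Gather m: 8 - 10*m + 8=16 - 10*m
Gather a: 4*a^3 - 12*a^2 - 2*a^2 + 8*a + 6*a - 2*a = 4*a^3 - 14*a^2 + 12*a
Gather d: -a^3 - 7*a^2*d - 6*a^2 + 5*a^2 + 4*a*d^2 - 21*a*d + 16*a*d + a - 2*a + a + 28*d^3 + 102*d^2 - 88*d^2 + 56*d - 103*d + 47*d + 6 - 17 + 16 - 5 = -a^3 - a^2 + 28*d^3 + d^2*(4*a + 14) + d*(-7*a^2 - 5*a)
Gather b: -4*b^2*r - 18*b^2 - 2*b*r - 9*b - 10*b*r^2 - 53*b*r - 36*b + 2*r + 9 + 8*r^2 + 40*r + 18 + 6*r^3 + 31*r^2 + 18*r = b^2*(-4*r - 18) + b*(-10*r^2 - 55*r - 45) + 6*r^3 + 39*r^2 + 60*r + 27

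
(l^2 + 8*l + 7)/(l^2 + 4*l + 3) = (l + 7)/(l + 3)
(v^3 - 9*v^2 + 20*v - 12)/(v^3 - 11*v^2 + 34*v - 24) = (v - 2)/(v - 4)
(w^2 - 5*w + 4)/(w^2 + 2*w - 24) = (w - 1)/(w + 6)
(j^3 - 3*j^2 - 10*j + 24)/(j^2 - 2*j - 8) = (j^2 + j - 6)/(j + 2)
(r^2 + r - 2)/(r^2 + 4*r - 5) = (r + 2)/(r + 5)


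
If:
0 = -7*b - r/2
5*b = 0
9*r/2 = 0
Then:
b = 0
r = 0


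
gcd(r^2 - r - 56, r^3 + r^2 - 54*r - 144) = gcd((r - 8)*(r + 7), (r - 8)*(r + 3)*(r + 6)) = r - 8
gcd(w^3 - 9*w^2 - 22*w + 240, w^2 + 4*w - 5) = w + 5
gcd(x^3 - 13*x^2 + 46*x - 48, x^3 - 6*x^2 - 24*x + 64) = x^2 - 10*x + 16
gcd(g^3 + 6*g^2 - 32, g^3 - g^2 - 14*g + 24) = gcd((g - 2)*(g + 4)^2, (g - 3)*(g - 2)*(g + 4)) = g^2 + 2*g - 8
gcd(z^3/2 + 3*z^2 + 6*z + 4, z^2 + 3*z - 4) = 1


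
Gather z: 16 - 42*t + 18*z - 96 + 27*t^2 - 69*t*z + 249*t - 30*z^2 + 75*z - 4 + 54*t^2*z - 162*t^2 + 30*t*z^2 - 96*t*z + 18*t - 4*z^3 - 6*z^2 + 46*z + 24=-135*t^2 + 225*t - 4*z^3 + z^2*(30*t - 36) + z*(54*t^2 - 165*t + 139) - 60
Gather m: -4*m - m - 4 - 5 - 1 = -5*m - 10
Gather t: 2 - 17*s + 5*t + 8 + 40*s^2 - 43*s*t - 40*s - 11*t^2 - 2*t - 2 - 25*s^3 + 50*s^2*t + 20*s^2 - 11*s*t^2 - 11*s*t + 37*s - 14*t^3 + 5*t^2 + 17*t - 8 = -25*s^3 + 60*s^2 - 20*s - 14*t^3 + t^2*(-11*s - 6) + t*(50*s^2 - 54*s + 20)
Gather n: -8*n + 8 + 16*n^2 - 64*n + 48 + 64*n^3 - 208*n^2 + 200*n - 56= 64*n^3 - 192*n^2 + 128*n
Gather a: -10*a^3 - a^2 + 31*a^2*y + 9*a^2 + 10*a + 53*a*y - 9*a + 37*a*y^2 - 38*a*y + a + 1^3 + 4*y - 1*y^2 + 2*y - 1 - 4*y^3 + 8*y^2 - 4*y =-10*a^3 + a^2*(31*y + 8) + a*(37*y^2 + 15*y + 2) - 4*y^3 + 7*y^2 + 2*y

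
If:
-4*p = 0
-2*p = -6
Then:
No Solution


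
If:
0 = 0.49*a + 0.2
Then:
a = -0.41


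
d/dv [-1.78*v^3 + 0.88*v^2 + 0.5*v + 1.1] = -5.34*v^2 + 1.76*v + 0.5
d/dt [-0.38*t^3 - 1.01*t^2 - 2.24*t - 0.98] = -1.14*t^2 - 2.02*t - 2.24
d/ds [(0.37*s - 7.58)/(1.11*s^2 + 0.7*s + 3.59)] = (-0.4107*s^2 + 16.8276*s + 6.6343)/(1.2321*s^4 + 1.554*s^3 + 8.4598*s^2 + 5.026*s + 12.8881)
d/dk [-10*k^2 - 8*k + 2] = -20*k - 8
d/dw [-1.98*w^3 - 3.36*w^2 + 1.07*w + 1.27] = -5.94*w^2 - 6.72*w + 1.07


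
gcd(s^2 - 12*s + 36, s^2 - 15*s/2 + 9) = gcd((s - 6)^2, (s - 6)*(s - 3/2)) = s - 6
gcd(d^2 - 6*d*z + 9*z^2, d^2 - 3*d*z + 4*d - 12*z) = -d + 3*z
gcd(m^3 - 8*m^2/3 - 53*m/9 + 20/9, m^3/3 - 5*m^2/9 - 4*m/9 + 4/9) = 1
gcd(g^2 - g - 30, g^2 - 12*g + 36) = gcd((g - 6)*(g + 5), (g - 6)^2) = g - 6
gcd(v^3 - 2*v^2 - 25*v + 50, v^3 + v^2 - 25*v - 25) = v^2 - 25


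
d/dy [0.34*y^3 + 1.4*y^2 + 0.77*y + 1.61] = 1.02*y^2 + 2.8*y + 0.77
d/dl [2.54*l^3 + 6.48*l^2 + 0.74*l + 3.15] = 7.62*l^2 + 12.96*l + 0.74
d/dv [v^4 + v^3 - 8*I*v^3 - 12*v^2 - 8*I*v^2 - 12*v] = 4*v^3 + v^2*(3 - 24*I) + v*(-24 - 16*I) - 12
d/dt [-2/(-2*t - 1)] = -4/(2*t + 1)^2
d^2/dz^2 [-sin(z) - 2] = sin(z)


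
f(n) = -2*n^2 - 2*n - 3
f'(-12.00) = 46.00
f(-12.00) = -267.00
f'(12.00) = -50.00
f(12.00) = -315.00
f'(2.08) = -10.32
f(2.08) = -15.81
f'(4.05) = -18.20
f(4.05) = -43.90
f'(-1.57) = 4.28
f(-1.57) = -4.79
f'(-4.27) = 15.08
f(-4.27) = -30.93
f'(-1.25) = 3.00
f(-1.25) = -3.62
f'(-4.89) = 17.56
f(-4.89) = -41.04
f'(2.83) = -13.32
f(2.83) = -24.68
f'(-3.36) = 11.44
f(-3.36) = -18.86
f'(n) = -4*n - 2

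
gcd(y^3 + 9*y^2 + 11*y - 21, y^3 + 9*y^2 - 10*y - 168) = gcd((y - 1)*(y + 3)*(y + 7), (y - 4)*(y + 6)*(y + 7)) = y + 7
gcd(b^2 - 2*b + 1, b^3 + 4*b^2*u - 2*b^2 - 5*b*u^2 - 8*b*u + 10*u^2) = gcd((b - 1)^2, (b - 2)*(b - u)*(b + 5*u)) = 1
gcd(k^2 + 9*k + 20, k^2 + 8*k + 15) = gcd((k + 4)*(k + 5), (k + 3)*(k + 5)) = k + 5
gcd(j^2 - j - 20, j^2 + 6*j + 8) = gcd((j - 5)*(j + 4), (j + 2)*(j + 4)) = j + 4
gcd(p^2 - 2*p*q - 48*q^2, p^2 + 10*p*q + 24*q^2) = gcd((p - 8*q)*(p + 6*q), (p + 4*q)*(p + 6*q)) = p + 6*q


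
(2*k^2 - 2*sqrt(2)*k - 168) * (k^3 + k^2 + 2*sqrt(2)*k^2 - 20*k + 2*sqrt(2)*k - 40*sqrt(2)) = 2*k^5 + 2*k^4 + 2*sqrt(2)*k^4 - 216*k^3 + 2*sqrt(2)*k^3 - 376*sqrt(2)*k^2 - 176*k^2 - 336*sqrt(2)*k + 3520*k + 6720*sqrt(2)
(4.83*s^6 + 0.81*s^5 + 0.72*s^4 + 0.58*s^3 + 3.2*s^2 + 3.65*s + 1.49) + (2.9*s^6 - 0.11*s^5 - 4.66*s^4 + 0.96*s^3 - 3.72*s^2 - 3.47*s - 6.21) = 7.73*s^6 + 0.7*s^5 - 3.94*s^4 + 1.54*s^3 - 0.52*s^2 + 0.18*s - 4.72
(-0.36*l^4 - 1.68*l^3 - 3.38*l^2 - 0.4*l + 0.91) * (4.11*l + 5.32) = -1.4796*l^5 - 8.82*l^4 - 22.8294*l^3 - 19.6256*l^2 + 1.6121*l + 4.8412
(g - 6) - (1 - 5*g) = 6*g - 7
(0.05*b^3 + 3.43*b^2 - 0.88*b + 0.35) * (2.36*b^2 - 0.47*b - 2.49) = 0.118*b^5 + 8.0713*b^4 - 3.8134*b^3 - 7.3011*b^2 + 2.0267*b - 0.8715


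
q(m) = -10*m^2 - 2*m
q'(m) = -20*m - 2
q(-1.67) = -24.55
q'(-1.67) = 31.40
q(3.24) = -111.46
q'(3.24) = -66.80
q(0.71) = -6.46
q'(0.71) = -16.20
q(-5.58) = -300.20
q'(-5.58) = 109.60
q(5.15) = -275.52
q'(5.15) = -105.00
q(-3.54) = -118.24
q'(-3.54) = 68.80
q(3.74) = -147.36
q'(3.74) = -76.80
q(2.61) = -73.34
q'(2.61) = -54.20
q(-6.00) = -348.00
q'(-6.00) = 118.00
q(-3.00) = -84.00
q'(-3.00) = 58.00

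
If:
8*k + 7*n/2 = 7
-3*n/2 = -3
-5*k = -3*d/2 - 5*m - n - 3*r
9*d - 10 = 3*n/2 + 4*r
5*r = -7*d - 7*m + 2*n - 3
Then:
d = 64/67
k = 0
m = -7/268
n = 2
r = -295/268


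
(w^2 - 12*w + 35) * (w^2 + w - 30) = w^4 - 11*w^3 - 7*w^2 + 395*w - 1050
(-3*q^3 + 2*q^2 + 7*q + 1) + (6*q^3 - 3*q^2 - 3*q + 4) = 3*q^3 - q^2 + 4*q + 5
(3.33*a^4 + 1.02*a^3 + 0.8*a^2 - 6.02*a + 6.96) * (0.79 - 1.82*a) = -6.0606*a^5 + 0.7743*a^4 - 0.6502*a^3 + 11.5884*a^2 - 17.423*a + 5.4984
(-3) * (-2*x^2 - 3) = 6*x^2 + 9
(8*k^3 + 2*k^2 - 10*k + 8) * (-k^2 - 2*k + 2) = -8*k^5 - 18*k^4 + 22*k^3 + 16*k^2 - 36*k + 16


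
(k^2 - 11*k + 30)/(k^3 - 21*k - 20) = (k - 6)/(k^2 + 5*k + 4)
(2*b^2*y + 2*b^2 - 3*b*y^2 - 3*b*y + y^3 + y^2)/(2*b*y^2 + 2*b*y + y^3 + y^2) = (2*b^2 - 3*b*y + y^2)/(y*(2*b + y))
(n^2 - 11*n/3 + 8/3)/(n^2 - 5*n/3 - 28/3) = (-3*n^2 + 11*n - 8)/(-3*n^2 + 5*n + 28)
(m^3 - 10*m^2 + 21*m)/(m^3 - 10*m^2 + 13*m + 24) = m*(m - 7)/(m^2 - 7*m - 8)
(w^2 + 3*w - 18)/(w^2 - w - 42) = (w - 3)/(w - 7)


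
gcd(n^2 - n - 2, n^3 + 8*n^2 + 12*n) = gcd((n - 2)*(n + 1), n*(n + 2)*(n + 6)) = 1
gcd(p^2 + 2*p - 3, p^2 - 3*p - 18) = p + 3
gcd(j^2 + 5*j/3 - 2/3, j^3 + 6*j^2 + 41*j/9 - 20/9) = j - 1/3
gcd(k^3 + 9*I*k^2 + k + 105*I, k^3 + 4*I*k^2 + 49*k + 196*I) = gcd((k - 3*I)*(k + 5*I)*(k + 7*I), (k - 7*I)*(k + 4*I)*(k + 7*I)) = k + 7*I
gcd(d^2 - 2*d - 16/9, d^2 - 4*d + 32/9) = d - 8/3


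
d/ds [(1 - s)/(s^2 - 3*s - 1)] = (-s^2 + 3*s + (s - 1)*(2*s - 3) + 1)/(-s^2 + 3*s + 1)^2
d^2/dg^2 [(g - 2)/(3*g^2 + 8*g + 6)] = 2*(4*(g - 2)*(3*g + 4)^2 - (9*g + 2)*(3*g^2 + 8*g + 6))/(3*g^2 + 8*g + 6)^3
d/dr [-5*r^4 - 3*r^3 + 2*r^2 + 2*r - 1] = -20*r^3 - 9*r^2 + 4*r + 2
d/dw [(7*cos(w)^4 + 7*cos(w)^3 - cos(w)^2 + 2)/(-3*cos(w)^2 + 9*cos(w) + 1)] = 2*(21*cos(w)^5 - 84*cos(w)^4 - 77*cos(w)^3 - 6*cos(w)^2 - 5*cos(w) + 9)*sin(w)/(3*sin(w)^2 + 9*cos(w) - 2)^2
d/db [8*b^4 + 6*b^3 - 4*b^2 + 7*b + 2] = 32*b^3 + 18*b^2 - 8*b + 7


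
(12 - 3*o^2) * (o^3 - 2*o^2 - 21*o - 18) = -3*o^5 + 6*o^4 + 75*o^3 + 30*o^2 - 252*o - 216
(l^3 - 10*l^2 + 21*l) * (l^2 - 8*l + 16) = l^5 - 18*l^4 + 117*l^3 - 328*l^2 + 336*l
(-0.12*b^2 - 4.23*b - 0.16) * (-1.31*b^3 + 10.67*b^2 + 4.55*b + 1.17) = 0.1572*b^5 + 4.2609*b^4 - 45.4705*b^3 - 21.0941*b^2 - 5.6771*b - 0.1872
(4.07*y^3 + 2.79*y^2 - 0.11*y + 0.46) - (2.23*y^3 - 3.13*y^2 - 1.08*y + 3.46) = 1.84*y^3 + 5.92*y^2 + 0.97*y - 3.0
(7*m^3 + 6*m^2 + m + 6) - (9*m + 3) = 7*m^3 + 6*m^2 - 8*m + 3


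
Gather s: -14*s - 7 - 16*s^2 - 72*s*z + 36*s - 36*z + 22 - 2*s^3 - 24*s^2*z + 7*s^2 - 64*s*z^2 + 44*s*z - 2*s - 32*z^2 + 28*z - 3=-2*s^3 + s^2*(-24*z - 9) + s*(-64*z^2 - 28*z + 20) - 32*z^2 - 8*z + 12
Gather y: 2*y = 2*y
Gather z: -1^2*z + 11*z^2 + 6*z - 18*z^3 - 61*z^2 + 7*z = -18*z^3 - 50*z^2 + 12*z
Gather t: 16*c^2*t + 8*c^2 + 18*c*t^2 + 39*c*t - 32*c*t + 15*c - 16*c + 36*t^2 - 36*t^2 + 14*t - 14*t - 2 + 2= 8*c^2 + 18*c*t^2 - c + t*(16*c^2 + 7*c)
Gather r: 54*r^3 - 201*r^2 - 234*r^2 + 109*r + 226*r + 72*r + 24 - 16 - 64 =54*r^3 - 435*r^2 + 407*r - 56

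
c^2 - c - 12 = (c - 4)*(c + 3)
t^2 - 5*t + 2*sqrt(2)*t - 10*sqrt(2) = (t - 5)*(t + 2*sqrt(2))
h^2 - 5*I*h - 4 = (h - 4*I)*(h - I)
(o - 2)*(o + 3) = o^2 + o - 6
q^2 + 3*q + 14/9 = (q + 2/3)*(q + 7/3)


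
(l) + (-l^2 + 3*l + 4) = -l^2 + 4*l + 4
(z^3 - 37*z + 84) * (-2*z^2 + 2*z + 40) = -2*z^5 + 2*z^4 + 114*z^3 - 242*z^2 - 1312*z + 3360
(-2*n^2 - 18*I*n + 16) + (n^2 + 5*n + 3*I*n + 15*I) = -n^2 + 5*n - 15*I*n + 16 + 15*I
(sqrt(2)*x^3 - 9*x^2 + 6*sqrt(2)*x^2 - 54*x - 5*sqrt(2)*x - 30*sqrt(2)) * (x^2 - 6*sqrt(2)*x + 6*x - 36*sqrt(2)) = sqrt(2)*x^5 - 21*x^4 + 12*sqrt(2)*x^4 - 252*x^3 + 85*sqrt(2)*x^3 - 696*x^2 + 588*sqrt(2)*x^2 + 720*x + 1764*sqrt(2)*x + 2160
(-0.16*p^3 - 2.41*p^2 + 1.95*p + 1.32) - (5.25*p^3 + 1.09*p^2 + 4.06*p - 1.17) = -5.41*p^3 - 3.5*p^2 - 2.11*p + 2.49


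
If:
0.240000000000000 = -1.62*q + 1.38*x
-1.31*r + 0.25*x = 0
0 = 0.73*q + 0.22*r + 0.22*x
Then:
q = -0.04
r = 0.02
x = 0.12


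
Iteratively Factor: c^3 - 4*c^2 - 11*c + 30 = (c - 5)*(c^2 + c - 6) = (c - 5)*(c - 2)*(c + 3)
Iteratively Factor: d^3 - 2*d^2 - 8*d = (d + 2)*(d^2 - 4*d) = (d - 4)*(d + 2)*(d)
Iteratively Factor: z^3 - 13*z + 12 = (z - 3)*(z^2 + 3*z - 4) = (z - 3)*(z + 4)*(z - 1)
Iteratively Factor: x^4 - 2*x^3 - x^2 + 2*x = (x + 1)*(x^3 - 3*x^2 + 2*x) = (x - 2)*(x + 1)*(x^2 - x) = (x - 2)*(x - 1)*(x + 1)*(x)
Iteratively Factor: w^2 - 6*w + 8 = (w - 4)*(w - 2)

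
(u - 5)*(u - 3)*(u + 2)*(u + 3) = u^4 - 3*u^3 - 19*u^2 + 27*u + 90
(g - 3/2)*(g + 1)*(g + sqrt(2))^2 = g^4 - g^3/2 + 2*sqrt(2)*g^3 - sqrt(2)*g^2 + g^2/2 - 3*sqrt(2)*g - g - 3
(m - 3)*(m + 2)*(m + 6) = m^3 + 5*m^2 - 12*m - 36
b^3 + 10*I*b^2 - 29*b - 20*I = (b + I)*(b + 4*I)*(b + 5*I)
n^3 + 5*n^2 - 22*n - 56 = (n - 4)*(n + 2)*(n + 7)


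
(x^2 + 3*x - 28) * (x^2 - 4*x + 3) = x^4 - x^3 - 37*x^2 + 121*x - 84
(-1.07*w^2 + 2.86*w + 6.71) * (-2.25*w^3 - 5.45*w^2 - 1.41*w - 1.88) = 2.4075*w^5 - 0.603499999999999*w^4 - 29.1758*w^3 - 38.5905*w^2 - 14.8379*w - 12.6148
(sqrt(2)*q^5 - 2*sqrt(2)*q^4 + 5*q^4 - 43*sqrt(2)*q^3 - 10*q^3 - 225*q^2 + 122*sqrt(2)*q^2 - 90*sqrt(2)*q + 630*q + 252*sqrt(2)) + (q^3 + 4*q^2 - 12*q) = sqrt(2)*q^5 - 2*sqrt(2)*q^4 + 5*q^4 - 43*sqrt(2)*q^3 - 9*q^3 - 221*q^2 + 122*sqrt(2)*q^2 - 90*sqrt(2)*q + 618*q + 252*sqrt(2)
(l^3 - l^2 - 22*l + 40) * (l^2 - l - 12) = l^5 - 2*l^4 - 33*l^3 + 74*l^2 + 224*l - 480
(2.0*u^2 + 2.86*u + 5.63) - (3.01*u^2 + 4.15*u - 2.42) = -1.01*u^2 - 1.29*u + 8.05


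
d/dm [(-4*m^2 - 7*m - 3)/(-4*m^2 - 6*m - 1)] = (-4*m^2 - 16*m - 11)/(16*m^4 + 48*m^3 + 44*m^2 + 12*m + 1)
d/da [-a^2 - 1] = -2*a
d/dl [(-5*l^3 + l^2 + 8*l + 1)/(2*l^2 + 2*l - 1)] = (-10*l^4 - 20*l^3 + l^2 - 6*l - 10)/(4*l^4 + 8*l^3 - 4*l + 1)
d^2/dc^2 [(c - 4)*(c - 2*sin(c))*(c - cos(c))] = 2*c^2*sin(c) + c^2*cos(c) - 4*c*sin(c) - 4*c*sin(2*c) - 12*c*cos(c) + 6*c - 12*sin(c) + 16*sin(2*c) + 14*cos(c) + 4*cos(2*c) - 8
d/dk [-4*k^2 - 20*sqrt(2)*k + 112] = -8*k - 20*sqrt(2)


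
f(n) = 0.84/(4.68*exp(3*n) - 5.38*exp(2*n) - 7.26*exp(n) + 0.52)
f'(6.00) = 0.00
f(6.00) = 0.00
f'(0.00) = 0.06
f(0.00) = -0.11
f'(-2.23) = 7.42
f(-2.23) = -2.65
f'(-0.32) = 0.14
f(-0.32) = -0.14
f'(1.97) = -0.00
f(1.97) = 0.00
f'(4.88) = -0.00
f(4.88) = 0.00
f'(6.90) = -0.00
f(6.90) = 0.00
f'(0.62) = -14.67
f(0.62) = -0.56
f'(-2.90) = 32.73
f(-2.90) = 8.00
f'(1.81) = -0.00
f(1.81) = 0.00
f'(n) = 0.84*(-14.04*exp(3*n) + 10.76*exp(2*n) + 7.26*exp(n))/(4.68*exp(3*n) - 5.38*exp(2*n) - 7.26*exp(n) + 0.52)^2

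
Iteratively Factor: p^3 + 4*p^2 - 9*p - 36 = (p + 3)*(p^2 + p - 12) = (p + 3)*(p + 4)*(p - 3)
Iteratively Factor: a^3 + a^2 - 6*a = (a - 2)*(a^2 + 3*a) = (a - 2)*(a + 3)*(a)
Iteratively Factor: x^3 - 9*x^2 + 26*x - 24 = (x - 3)*(x^2 - 6*x + 8) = (x - 3)*(x - 2)*(x - 4)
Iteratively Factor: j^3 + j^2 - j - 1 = (j + 1)*(j^2 - 1) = (j + 1)^2*(j - 1)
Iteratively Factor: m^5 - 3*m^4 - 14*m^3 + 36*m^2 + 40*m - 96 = (m + 3)*(m^4 - 6*m^3 + 4*m^2 + 24*m - 32) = (m - 2)*(m + 3)*(m^3 - 4*m^2 - 4*m + 16) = (m - 2)*(m + 2)*(m + 3)*(m^2 - 6*m + 8) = (m - 2)^2*(m + 2)*(m + 3)*(m - 4)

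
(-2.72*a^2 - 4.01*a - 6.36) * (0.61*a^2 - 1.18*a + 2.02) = -1.6592*a^4 + 0.7635*a^3 - 4.6422*a^2 - 0.595399999999999*a - 12.8472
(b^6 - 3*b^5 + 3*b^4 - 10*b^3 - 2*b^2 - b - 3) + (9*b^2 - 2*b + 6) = b^6 - 3*b^5 + 3*b^4 - 10*b^3 + 7*b^2 - 3*b + 3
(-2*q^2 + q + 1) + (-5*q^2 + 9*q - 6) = -7*q^2 + 10*q - 5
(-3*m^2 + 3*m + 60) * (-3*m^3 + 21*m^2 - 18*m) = 9*m^5 - 72*m^4 - 63*m^3 + 1206*m^2 - 1080*m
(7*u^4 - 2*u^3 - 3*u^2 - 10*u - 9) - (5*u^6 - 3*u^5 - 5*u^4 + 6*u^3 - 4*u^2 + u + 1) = -5*u^6 + 3*u^5 + 12*u^4 - 8*u^3 + u^2 - 11*u - 10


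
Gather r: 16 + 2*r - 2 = 2*r + 14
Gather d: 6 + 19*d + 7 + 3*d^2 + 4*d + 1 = 3*d^2 + 23*d + 14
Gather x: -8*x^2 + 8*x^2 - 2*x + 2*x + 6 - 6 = 0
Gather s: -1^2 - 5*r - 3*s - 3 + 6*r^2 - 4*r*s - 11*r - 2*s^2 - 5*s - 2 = 6*r^2 - 16*r - 2*s^2 + s*(-4*r - 8) - 6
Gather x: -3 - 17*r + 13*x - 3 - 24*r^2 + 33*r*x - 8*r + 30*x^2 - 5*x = -24*r^2 - 25*r + 30*x^2 + x*(33*r + 8) - 6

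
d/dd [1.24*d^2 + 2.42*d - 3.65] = 2.48*d + 2.42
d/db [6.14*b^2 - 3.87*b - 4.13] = 12.28*b - 3.87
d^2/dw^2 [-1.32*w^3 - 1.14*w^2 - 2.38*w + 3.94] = -7.92*w - 2.28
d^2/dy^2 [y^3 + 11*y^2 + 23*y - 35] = 6*y + 22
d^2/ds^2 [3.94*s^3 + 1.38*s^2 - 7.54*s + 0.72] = 23.64*s + 2.76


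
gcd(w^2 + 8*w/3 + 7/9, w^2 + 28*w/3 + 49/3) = w + 7/3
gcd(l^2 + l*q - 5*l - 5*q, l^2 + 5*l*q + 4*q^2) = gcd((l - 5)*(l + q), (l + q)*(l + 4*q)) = l + q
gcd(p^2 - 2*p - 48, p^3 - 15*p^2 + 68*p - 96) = p - 8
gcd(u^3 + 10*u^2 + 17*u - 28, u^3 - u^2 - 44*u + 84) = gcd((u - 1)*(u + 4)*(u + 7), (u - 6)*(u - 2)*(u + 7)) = u + 7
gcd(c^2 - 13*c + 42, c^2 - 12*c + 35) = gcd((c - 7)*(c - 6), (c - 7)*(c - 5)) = c - 7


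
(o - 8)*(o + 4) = o^2 - 4*o - 32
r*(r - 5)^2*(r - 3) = r^4 - 13*r^3 + 55*r^2 - 75*r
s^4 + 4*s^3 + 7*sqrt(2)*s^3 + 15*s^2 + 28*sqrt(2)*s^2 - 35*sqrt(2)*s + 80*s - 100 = (s - 1)*(s + 5)*(s + 2*sqrt(2))*(s + 5*sqrt(2))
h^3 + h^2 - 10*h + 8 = (h - 2)*(h - 1)*(h + 4)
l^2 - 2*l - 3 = (l - 3)*(l + 1)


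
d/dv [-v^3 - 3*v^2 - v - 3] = -3*v^2 - 6*v - 1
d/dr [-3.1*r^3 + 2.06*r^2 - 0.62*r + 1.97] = -9.3*r^2 + 4.12*r - 0.62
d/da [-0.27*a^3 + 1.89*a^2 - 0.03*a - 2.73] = -0.81*a^2 + 3.78*a - 0.03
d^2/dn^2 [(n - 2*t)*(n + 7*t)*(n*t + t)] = 2*t*(3*n + 5*t + 1)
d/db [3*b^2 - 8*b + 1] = 6*b - 8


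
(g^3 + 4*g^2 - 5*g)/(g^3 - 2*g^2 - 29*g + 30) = g/(g - 6)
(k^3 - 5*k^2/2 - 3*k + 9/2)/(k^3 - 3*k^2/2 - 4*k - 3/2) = (2*k^2 + k - 3)/(2*k^2 + 3*k + 1)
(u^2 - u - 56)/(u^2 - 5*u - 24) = (u + 7)/(u + 3)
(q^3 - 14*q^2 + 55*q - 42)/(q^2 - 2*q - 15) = (-q^3 + 14*q^2 - 55*q + 42)/(-q^2 + 2*q + 15)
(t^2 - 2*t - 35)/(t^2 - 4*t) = (t^2 - 2*t - 35)/(t*(t - 4))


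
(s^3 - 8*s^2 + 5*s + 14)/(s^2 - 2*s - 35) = (s^2 - s - 2)/(s + 5)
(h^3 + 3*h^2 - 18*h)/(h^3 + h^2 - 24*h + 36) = h/(h - 2)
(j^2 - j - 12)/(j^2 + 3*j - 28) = (j + 3)/(j + 7)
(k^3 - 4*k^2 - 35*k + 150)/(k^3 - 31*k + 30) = (k - 5)/(k - 1)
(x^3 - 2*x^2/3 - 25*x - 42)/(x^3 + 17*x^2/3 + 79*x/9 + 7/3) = 3*(x - 6)/(3*x + 1)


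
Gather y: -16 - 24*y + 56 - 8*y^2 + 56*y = -8*y^2 + 32*y + 40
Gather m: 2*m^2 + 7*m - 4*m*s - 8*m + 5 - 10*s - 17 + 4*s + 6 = 2*m^2 + m*(-4*s - 1) - 6*s - 6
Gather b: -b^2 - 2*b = -b^2 - 2*b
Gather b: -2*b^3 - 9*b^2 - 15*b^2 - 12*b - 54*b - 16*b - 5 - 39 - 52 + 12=-2*b^3 - 24*b^2 - 82*b - 84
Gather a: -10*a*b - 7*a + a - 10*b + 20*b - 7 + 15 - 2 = a*(-10*b - 6) + 10*b + 6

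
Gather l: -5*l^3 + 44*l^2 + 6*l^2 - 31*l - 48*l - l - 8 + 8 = -5*l^3 + 50*l^2 - 80*l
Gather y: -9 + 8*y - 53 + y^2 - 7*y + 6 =y^2 + y - 56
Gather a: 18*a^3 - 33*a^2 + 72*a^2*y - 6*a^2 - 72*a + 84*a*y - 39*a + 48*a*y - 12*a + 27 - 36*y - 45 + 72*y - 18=18*a^3 + a^2*(72*y - 39) + a*(132*y - 123) + 36*y - 36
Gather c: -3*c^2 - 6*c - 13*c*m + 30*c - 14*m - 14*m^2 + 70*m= -3*c^2 + c*(24 - 13*m) - 14*m^2 + 56*m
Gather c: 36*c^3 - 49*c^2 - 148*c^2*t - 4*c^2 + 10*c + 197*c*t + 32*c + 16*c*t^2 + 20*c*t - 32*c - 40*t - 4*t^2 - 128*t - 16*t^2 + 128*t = 36*c^3 + c^2*(-148*t - 53) + c*(16*t^2 + 217*t + 10) - 20*t^2 - 40*t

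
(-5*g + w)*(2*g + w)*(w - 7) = -10*g^2*w + 70*g^2 - 3*g*w^2 + 21*g*w + w^3 - 7*w^2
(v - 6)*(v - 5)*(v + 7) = v^3 - 4*v^2 - 47*v + 210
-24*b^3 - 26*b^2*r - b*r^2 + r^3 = (-6*b + r)*(b + r)*(4*b + r)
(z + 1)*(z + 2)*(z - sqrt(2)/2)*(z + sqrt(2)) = z^4 + sqrt(2)*z^3/2 + 3*z^3 + z^2 + 3*sqrt(2)*z^2/2 - 3*z + sqrt(2)*z - 2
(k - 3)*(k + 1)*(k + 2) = k^3 - 7*k - 6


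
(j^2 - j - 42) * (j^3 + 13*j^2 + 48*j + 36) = j^5 + 12*j^4 - 7*j^3 - 558*j^2 - 2052*j - 1512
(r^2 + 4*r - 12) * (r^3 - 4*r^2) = r^5 - 28*r^3 + 48*r^2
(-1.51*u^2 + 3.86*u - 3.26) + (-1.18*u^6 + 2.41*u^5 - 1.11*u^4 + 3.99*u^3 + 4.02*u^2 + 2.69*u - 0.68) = -1.18*u^6 + 2.41*u^5 - 1.11*u^4 + 3.99*u^3 + 2.51*u^2 + 6.55*u - 3.94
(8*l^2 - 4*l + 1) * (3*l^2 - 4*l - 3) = 24*l^4 - 44*l^3 - 5*l^2 + 8*l - 3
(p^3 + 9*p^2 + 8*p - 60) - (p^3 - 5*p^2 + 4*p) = 14*p^2 + 4*p - 60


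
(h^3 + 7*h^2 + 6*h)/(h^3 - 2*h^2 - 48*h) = (h + 1)/(h - 8)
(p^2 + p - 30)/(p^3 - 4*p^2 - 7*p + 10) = (p + 6)/(p^2 + p - 2)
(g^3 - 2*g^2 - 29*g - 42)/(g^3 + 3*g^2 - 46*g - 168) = (g^2 + 5*g + 6)/(g^2 + 10*g + 24)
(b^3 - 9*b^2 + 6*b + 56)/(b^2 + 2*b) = b - 11 + 28/b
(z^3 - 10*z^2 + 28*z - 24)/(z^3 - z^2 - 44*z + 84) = (z - 2)/(z + 7)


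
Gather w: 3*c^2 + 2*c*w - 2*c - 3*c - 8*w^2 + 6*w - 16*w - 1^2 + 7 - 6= 3*c^2 - 5*c - 8*w^2 + w*(2*c - 10)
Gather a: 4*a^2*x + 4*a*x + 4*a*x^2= 4*a^2*x + a*(4*x^2 + 4*x)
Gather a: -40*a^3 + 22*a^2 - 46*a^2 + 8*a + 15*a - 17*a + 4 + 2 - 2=-40*a^3 - 24*a^2 + 6*a + 4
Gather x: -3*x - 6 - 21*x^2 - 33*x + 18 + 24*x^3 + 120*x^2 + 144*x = 24*x^3 + 99*x^2 + 108*x + 12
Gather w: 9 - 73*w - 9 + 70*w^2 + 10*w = 70*w^2 - 63*w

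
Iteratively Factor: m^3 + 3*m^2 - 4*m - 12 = (m + 2)*(m^2 + m - 6) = (m - 2)*(m + 2)*(m + 3)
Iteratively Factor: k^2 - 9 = (k + 3)*(k - 3)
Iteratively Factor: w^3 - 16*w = (w)*(w^2 - 16) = w*(w - 4)*(w + 4)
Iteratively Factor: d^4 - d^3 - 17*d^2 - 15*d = (d + 1)*(d^3 - 2*d^2 - 15*d) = (d + 1)*(d + 3)*(d^2 - 5*d) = d*(d + 1)*(d + 3)*(d - 5)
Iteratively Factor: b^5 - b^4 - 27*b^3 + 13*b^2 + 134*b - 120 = (b + 4)*(b^4 - 5*b^3 - 7*b^2 + 41*b - 30) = (b - 5)*(b + 4)*(b^3 - 7*b + 6) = (b - 5)*(b + 3)*(b + 4)*(b^2 - 3*b + 2) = (b - 5)*(b - 2)*(b + 3)*(b + 4)*(b - 1)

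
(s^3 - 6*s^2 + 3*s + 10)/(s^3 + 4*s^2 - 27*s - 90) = (s^2 - s - 2)/(s^2 + 9*s + 18)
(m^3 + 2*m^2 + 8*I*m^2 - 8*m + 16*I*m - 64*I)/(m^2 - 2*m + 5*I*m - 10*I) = (m^2 + m*(4 + 8*I) + 32*I)/(m + 5*I)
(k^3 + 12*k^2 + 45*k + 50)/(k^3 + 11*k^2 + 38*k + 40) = (k + 5)/(k + 4)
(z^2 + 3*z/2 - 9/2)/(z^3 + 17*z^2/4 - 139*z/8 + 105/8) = 4*(z + 3)/(4*z^2 + 23*z - 35)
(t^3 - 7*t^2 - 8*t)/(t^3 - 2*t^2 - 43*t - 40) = t/(t + 5)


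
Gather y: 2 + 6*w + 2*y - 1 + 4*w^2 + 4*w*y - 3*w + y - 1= 4*w^2 + 3*w + y*(4*w + 3)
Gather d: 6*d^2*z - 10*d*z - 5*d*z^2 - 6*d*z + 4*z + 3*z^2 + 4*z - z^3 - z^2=6*d^2*z + d*(-5*z^2 - 16*z) - z^3 + 2*z^2 + 8*z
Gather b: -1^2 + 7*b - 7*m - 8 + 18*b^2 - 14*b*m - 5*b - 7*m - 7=18*b^2 + b*(2 - 14*m) - 14*m - 16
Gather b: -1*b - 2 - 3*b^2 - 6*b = -3*b^2 - 7*b - 2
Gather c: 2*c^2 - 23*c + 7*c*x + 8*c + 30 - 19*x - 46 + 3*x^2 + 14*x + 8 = 2*c^2 + c*(7*x - 15) + 3*x^2 - 5*x - 8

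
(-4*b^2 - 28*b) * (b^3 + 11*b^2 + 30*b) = -4*b^5 - 72*b^4 - 428*b^3 - 840*b^2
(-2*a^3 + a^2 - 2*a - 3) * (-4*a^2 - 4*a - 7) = 8*a^5 + 4*a^4 + 18*a^3 + 13*a^2 + 26*a + 21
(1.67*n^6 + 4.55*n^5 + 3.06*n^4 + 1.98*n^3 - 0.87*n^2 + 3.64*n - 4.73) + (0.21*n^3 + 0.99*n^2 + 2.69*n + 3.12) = 1.67*n^6 + 4.55*n^5 + 3.06*n^4 + 2.19*n^3 + 0.12*n^2 + 6.33*n - 1.61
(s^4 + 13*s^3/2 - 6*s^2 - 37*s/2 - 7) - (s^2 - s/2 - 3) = s^4 + 13*s^3/2 - 7*s^2 - 18*s - 4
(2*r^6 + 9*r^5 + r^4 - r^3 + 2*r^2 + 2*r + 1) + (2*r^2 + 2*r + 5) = 2*r^6 + 9*r^5 + r^4 - r^3 + 4*r^2 + 4*r + 6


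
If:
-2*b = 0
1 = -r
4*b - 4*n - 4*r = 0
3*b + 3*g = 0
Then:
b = 0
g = 0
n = 1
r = -1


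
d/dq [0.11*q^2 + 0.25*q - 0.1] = 0.22*q + 0.25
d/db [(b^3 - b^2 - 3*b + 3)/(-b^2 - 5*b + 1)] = (-b^4 - 10*b^3 + 5*b^2 + 4*b + 12)/(b^4 + 10*b^3 + 23*b^2 - 10*b + 1)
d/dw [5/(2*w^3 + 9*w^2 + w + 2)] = 5*(-6*w^2 - 18*w - 1)/(2*w^3 + 9*w^2 + w + 2)^2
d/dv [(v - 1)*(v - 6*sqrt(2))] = 2*v - 6*sqrt(2) - 1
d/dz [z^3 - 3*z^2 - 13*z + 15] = 3*z^2 - 6*z - 13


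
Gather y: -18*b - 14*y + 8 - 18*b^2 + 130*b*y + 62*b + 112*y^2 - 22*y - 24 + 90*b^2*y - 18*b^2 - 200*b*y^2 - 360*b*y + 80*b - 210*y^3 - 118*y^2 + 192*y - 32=-36*b^2 + 124*b - 210*y^3 + y^2*(-200*b - 6) + y*(90*b^2 - 230*b + 156) - 48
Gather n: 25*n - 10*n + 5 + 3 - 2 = 15*n + 6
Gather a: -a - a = -2*a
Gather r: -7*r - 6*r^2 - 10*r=-6*r^2 - 17*r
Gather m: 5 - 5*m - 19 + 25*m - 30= 20*m - 44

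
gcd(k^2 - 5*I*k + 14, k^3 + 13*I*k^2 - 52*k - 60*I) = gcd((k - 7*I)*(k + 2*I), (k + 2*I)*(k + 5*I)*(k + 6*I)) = k + 2*I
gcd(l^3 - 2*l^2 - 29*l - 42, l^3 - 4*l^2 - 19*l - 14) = l^2 - 5*l - 14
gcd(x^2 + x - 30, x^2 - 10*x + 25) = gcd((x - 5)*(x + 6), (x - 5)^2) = x - 5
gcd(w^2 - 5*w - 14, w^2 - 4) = w + 2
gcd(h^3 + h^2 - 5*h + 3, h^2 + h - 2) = h - 1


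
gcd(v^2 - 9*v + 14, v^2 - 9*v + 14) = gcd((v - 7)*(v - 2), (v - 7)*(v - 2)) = v^2 - 9*v + 14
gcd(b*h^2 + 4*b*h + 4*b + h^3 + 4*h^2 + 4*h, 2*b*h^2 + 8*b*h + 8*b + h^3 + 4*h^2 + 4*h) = h^2 + 4*h + 4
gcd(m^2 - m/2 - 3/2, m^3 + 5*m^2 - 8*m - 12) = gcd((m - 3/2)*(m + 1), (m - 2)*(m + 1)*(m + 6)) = m + 1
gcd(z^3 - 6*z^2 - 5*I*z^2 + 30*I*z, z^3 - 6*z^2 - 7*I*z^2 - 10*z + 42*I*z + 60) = z^2 + z*(-6 - 5*I) + 30*I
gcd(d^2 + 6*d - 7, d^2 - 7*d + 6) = d - 1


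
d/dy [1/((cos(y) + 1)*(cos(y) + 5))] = 2*(cos(y) + 3)*sin(y)/((cos(y) + 1)^2*(cos(y) + 5)^2)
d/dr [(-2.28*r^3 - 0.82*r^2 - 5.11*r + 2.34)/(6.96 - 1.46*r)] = (6.6576*r^3 - 46.4092*r^2 - 11.4144*r - 32.1492)/(2.1316*r^2 - 20.3232*r + 48.4416)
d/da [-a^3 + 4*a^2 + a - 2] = -3*a^2 + 8*a + 1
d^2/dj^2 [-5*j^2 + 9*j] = -10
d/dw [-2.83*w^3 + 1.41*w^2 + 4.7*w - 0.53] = -8.49*w^2 + 2.82*w + 4.7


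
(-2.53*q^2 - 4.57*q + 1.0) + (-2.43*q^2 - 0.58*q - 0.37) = -4.96*q^2 - 5.15*q + 0.63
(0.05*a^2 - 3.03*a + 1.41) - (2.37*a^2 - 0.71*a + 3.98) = -2.32*a^2 - 2.32*a - 2.57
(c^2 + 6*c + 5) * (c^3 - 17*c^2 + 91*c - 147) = c^5 - 11*c^4 - 6*c^3 + 314*c^2 - 427*c - 735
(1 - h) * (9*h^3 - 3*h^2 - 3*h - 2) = -9*h^4 + 12*h^3 - h - 2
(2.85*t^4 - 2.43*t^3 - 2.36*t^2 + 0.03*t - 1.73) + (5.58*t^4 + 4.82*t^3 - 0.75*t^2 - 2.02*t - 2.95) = 8.43*t^4 + 2.39*t^3 - 3.11*t^2 - 1.99*t - 4.68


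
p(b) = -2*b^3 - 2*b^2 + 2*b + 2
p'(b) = -6*b^2 - 4*b + 2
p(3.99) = -148.90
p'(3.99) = -109.48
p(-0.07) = 1.85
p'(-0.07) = 2.25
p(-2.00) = 6.00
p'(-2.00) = -14.00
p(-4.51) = 135.77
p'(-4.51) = -102.00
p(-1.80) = 3.58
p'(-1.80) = -10.24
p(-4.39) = 123.88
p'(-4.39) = -96.07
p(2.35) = -30.30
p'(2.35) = -40.54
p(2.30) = -28.31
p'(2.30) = -38.94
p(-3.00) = 32.00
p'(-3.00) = -40.00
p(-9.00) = 1280.00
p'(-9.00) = -448.00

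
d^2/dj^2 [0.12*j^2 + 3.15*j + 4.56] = 0.240000000000000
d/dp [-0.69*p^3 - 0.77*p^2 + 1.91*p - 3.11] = -2.07*p^2 - 1.54*p + 1.91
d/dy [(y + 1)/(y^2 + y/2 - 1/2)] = -4/(4*y^2 - 4*y + 1)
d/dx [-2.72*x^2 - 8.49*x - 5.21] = -5.44*x - 8.49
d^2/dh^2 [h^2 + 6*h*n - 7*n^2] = 2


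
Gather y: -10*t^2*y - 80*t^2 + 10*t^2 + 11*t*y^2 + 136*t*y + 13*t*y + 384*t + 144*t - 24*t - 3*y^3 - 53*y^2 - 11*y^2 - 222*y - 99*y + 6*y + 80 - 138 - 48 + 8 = -70*t^2 + 504*t - 3*y^3 + y^2*(11*t - 64) + y*(-10*t^2 + 149*t - 315) - 98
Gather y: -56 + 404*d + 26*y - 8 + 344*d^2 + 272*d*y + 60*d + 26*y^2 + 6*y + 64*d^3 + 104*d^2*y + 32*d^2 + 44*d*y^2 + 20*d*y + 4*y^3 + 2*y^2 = 64*d^3 + 376*d^2 + 464*d + 4*y^3 + y^2*(44*d + 28) + y*(104*d^2 + 292*d + 32) - 64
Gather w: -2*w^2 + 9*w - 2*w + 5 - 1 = -2*w^2 + 7*w + 4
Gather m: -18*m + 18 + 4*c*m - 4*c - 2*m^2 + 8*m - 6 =-4*c - 2*m^2 + m*(4*c - 10) + 12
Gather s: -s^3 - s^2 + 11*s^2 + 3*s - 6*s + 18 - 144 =-s^3 + 10*s^2 - 3*s - 126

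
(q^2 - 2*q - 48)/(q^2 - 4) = (q^2 - 2*q - 48)/(q^2 - 4)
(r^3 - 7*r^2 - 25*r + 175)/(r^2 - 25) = r - 7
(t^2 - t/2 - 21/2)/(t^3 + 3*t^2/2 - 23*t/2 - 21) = 1/(t + 2)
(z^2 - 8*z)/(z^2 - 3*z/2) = 2*(z - 8)/(2*z - 3)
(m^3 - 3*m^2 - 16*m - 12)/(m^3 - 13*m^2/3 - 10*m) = 3*(m^2 + 3*m + 2)/(m*(3*m + 5))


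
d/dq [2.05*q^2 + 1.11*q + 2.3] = 4.1*q + 1.11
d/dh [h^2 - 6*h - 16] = 2*h - 6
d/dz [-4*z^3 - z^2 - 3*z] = -12*z^2 - 2*z - 3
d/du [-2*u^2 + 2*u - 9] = 2 - 4*u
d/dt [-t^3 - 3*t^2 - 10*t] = -3*t^2 - 6*t - 10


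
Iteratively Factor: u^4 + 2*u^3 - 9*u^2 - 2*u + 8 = (u - 2)*(u^3 + 4*u^2 - u - 4) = (u - 2)*(u + 4)*(u^2 - 1) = (u - 2)*(u + 1)*(u + 4)*(u - 1)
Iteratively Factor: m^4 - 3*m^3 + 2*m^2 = (m - 1)*(m^3 - 2*m^2) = (m - 2)*(m - 1)*(m^2) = m*(m - 2)*(m - 1)*(m)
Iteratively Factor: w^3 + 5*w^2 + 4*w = (w)*(w^2 + 5*w + 4) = w*(w + 4)*(w + 1)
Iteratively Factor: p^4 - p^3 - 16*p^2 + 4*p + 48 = (p - 4)*(p^3 + 3*p^2 - 4*p - 12) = (p - 4)*(p + 3)*(p^2 - 4) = (p - 4)*(p - 2)*(p + 3)*(p + 2)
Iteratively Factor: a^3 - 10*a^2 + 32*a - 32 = (a - 2)*(a^2 - 8*a + 16) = (a - 4)*(a - 2)*(a - 4)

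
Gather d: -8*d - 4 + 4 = -8*d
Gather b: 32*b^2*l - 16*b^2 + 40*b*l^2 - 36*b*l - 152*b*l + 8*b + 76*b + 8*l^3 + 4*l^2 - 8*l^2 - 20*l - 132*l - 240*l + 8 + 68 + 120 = b^2*(32*l - 16) + b*(40*l^2 - 188*l + 84) + 8*l^3 - 4*l^2 - 392*l + 196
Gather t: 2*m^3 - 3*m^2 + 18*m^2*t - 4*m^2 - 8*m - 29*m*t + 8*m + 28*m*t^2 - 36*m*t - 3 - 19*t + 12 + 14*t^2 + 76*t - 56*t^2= 2*m^3 - 7*m^2 + t^2*(28*m - 42) + t*(18*m^2 - 65*m + 57) + 9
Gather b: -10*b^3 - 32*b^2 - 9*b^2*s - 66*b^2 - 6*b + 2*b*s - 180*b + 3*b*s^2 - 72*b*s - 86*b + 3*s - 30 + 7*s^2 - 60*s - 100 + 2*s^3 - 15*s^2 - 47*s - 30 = -10*b^3 + b^2*(-9*s - 98) + b*(3*s^2 - 70*s - 272) + 2*s^3 - 8*s^2 - 104*s - 160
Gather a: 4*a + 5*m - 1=4*a + 5*m - 1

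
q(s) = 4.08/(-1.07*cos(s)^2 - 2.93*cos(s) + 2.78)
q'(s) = 4.08*(-2.14*sin(s)*cos(s) - 2.93*sin(s))/(-1.07*cos(s)^2 - 2.93*cos(s) + 2.78)^2 = -(8.7312*cos(s) + 11.9544)*sin(s)/(1.07*cos(s)^2 + 2.93*cos(s) - 2.78)^2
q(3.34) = 0.88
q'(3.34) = 0.03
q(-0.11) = -3.43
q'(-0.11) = 1.60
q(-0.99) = 4.80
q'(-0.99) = 19.37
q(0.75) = 64.45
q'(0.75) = -3119.73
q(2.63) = 0.90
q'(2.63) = -0.10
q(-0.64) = -15.78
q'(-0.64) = 169.38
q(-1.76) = 1.24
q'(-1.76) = 0.93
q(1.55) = 1.50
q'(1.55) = -1.64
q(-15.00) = 0.93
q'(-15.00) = 0.18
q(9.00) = 0.89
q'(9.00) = -0.08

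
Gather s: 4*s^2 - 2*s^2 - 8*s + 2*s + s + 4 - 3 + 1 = 2*s^2 - 5*s + 2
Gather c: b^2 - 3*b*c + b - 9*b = b^2 - 3*b*c - 8*b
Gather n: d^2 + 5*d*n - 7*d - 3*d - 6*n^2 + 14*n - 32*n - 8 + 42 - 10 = d^2 - 10*d - 6*n^2 + n*(5*d - 18) + 24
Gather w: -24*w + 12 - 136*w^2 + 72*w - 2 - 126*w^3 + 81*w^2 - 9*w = -126*w^3 - 55*w^2 + 39*w + 10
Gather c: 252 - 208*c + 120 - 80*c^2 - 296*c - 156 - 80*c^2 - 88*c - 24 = -160*c^2 - 592*c + 192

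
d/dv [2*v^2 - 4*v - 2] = 4*v - 4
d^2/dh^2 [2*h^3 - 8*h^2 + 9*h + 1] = 12*h - 16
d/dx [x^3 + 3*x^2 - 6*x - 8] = 3*x^2 + 6*x - 6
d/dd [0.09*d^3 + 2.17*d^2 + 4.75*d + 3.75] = 0.27*d^2 + 4.34*d + 4.75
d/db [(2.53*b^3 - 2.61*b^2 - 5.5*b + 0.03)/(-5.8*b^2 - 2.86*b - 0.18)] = (-14.674*b^4 - 14.4716*b^3 - 25.8016*b^2 + 1.2876*b + 1.0758)/(33.64*b^4 + 33.176*b^3 + 10.2676*b^2 + 1.0296*b + 0.0324)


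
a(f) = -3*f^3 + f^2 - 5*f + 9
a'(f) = -9*f^2 + 2*f - 5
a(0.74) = 4.63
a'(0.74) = -8.45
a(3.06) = -82.89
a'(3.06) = -83.15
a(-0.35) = 11.00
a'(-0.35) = -6.80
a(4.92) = -348.68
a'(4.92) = -213.02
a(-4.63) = 351.35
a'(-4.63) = -207.19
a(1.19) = -0.59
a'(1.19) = -15.36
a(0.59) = 5.78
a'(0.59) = -6.95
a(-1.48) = 28.32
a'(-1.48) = -27.67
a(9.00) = -2142.00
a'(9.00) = -716.00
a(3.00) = -78.00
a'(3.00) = -80.00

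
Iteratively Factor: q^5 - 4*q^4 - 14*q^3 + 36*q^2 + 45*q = (q)*(q^4 - 4*q^3 - 14*q^2 + 36*q + 45) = q*(q + 1)*(q^3 - 5*q^2 - 9*q + 45) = q*(q + 1)*(q + 3)*(q^2 - 8*q + 15) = q*(q - 3)*(q + 1)*(q + 3)*(q - 5)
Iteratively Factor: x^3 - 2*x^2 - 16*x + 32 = (x - 4)*(x^2 + 2*x - 8) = (x - 4)*(x - 2)*(x + 4)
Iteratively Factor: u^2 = (u)*(u)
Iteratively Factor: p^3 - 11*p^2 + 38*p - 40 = (p - 5)*(p^2 - 6*p + 8) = (p - 5)*(p - 4)*(p - 2)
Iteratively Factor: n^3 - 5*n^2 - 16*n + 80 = (n - 4)*(n^2 - n - 20) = (n - 5)*(n - 4)*(n + 4)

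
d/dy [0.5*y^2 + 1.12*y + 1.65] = 1.0*y + 1.12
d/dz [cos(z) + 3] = -sin(z)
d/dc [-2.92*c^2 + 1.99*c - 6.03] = 1.99 - 5.84*c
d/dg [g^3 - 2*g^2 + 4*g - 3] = 3*g^2 - 4*g + 4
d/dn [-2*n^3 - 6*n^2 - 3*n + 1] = -6*n^2 - 12*n - 3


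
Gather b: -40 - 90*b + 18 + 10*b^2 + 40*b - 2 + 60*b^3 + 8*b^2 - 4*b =60*b^3 + 18*b^2 - 54*b - 24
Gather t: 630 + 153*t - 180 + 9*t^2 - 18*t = 9*t^2 + 135*t + 450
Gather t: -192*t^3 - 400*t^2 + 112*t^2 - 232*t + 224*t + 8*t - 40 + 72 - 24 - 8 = -192*t^3 - 288*t^2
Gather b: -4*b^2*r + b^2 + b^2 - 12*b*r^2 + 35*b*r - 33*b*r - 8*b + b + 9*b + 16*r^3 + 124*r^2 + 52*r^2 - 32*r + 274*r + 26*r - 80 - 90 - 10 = b^2*(2 - 4*r) + b*(-12*r^2 + 2*r + 2) + 16*r^3 + 176*r^2 + 268*r - 180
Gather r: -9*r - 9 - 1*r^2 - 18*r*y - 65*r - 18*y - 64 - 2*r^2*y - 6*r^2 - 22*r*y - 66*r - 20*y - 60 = r^2*(-2*y - 7) + r*(-40*y - 140) - 38*y - 133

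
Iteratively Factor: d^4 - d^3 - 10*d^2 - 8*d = (d + 2)*(d^3 - 3*d^2 - 4*d) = (d + 1)*(d + 2)*(d^2 - 4*d) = (d - 4)*(d + 1)*(d + 2)*(d)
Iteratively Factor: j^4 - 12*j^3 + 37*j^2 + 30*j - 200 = (j + 2)*(j^3 - 14*j^2 + 65*j - 100) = (j - 4)*(j + 2)*(j^2 - 10*j + 25) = (j - 5)*(j - 4)*(j + 2)*(j - 5)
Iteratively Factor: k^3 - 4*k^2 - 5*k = (k - 5)*(k^2 + k) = k*(k - 5)*(k + 1)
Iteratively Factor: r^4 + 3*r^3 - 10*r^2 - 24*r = (r)*(r^3 + 3*r^2 - 10*r - 24) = r*(r - 3)*(r^2 + 6*r + 8) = r*(r - 3)*(r + 2)*(r + 4)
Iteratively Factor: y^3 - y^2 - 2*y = (y - 2)*(y^2 + y) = y*(y - 2)*(y + 1)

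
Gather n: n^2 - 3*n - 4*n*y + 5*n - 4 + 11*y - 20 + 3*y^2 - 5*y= n^2 + n*(2 - 4*y) + 3*y^2 + 6*y - 24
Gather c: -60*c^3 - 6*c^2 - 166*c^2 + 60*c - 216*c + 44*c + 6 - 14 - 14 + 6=-60*c^3 - 172*c^2 - 112*c - 16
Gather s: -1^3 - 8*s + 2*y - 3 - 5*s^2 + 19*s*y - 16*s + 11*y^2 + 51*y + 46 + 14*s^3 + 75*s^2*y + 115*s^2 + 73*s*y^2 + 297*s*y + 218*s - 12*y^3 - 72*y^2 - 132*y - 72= 14*s^3 + s^2*(75*y + 110) + s*(73*y^2 + 316*y + 194) - 12*y^3 - 61*y^2 - 79*y - 30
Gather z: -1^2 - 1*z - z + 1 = -2*z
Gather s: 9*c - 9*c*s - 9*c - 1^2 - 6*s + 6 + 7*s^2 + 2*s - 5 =7*s^2 + s*(-9*c - 4)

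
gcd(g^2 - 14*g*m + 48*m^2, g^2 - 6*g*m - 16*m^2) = g - 8*m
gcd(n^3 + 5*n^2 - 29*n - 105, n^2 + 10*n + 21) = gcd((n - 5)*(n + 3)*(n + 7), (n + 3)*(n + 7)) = n^2 + 10*n + 21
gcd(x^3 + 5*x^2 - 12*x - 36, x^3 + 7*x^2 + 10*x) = x + 2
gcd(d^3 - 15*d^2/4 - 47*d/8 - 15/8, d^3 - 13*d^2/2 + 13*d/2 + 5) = d^2 - 9*d/2 - 5/2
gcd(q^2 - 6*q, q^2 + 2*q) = q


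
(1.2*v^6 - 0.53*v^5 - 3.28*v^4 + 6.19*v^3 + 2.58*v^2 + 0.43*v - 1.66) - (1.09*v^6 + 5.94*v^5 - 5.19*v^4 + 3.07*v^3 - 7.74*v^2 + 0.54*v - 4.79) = 0.11*v^6 - 6.47*v^5 + 1.91*v^4 + 3.12*v^3 + 10.32*v^2 - 0.11*v + 3.13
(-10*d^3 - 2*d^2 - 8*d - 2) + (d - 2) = -10*d^3 - 2*d^2 - 7*d - 4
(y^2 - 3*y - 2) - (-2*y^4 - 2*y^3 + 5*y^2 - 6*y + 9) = 2*y^4 + 2*y^3 - 4*y^2 + 3*y - 11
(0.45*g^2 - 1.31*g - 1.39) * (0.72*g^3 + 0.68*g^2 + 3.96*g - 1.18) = 0.324*g^5 - 0.6372*g^4 - 0.1096*g^3 - 6.6638*g^2 - 3.9586*g + 1.6402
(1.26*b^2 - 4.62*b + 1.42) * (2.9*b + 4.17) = 3.654*b^3 - 8.1438*b^2 - 15.1474*b + 5.9214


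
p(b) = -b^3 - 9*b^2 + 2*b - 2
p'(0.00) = 2.00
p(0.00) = -2.00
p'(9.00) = -403.00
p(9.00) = -1442.00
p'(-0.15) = 4.63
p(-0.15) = -2.50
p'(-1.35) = 20.83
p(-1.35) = -18.64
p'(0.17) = -1.15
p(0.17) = -1.93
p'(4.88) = -157.28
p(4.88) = -322.78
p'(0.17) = -1.15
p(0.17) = -1.93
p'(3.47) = -96.58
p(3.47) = -145.21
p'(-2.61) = 28.54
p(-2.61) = -50.75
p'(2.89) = -75.08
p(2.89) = -95.53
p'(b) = -3*b^2 - 18*b + 2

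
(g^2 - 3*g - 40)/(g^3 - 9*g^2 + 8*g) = (g + 5)/(g*(g - 1))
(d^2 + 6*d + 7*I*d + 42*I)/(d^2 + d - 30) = (d + 7*I)/(d - 5)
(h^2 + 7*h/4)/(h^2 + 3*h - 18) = h*(4*h + 7)/(4*(h^2 + 3*h - 18))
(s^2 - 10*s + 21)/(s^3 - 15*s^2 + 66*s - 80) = (s^2 - 10*s + 21)/(s^3 - 15*s^2 + 66*s - 80)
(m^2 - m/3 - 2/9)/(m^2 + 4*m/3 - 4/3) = (m + 1/3)/(m + 2)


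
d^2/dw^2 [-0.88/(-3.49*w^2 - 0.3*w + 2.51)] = (-21.436976*w^2 - 1.84272*w + 0.88*(6.98*w + 0.3)*(13.96*w + 0.6) + 15.417424)/(3.49*w^2 + 0.3*w - 2.51)^3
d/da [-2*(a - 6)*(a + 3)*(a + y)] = -6*a^2 - 4*a*y + 12*a + 6*y + 36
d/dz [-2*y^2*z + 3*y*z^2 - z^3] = -2*y^2 + 6*y*z - 3*z^2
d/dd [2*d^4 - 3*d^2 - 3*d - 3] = 8*d^3 - 6*d - 3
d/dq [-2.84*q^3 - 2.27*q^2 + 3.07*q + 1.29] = -8.52*q^2 - 4.54*q + 3.07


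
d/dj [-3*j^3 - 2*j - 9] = -9*j^2 - 2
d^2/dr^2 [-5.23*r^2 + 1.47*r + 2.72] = -10.4600000000000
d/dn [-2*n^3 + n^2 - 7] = 2*n*(1 - 3*n)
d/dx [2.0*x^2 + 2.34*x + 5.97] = 4.0*x + 2.34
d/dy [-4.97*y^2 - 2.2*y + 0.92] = -9.94*y - 2.2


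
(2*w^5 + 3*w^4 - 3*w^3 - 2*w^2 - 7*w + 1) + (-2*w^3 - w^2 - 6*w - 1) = 2*w^5 + 3*w^4 - 5*w^3 - 3*w^2 - 13*w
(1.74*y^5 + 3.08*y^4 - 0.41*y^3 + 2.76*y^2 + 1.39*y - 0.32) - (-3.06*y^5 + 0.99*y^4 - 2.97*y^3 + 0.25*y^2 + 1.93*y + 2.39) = 4.8*y^5 + 2.09*y^4 + 2.56*y^3 + 2.51*y^2 - 0.54*y - 2.71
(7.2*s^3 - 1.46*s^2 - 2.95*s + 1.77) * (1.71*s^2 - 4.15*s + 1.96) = 12.312*s^5 - 32.3766*s^4 + 15.1265*s^3 + 12.4076*s^2 - 13.1275*s + 3.4692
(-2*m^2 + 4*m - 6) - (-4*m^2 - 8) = 2*m^2 + 4*m + 2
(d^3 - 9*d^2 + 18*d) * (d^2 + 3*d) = d^5 - 6*d^4 - 9*d^3 + 54*d^2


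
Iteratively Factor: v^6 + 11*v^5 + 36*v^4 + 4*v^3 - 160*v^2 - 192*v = (v - 2)*(v^5 + 13*v^4 + 62*v^3 + 128*v^2 + 96*v) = (v - 2)*(v + 2)*(v^4 + 11*v^3 + 40*v^2 + 48*v) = (v - 2)*(v + 2)*(v + 3)*(v^3 + 8*v^2 + 16*v) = v*(v - 2)*(v + 2)*(v + 3)*(v^2 + 8*v + 16) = v*(v - 2)*(v + 2)*(v + 3)*(v + 4)*(v + 4)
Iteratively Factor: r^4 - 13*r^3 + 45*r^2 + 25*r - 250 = (r + 2)*(r^3 - 15*r^2 + 75*r - 125) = (r - 5)*(r + 2)*(r^2 - 10*r + 25) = (r - 5)^2*(r + 2)*(r - 5)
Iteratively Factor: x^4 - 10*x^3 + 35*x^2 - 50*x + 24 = (x - 4)*(x^3 - 6*x^2 + 11*x - 6) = (x - 4)*(x - 1)*(x^2 - 5*x + 6) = (x - 4)*(x - 3)*(x - 1)*(x - 2)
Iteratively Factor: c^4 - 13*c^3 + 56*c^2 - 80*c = (c - 4)*(c^3 - 9*c^2 + 20*c) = (c - 4)^2*(c^2 - 5*c) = c*(c - 4)^2*(c - 5)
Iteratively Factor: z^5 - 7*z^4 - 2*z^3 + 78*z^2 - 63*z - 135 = (z + 3)*(z^4 - 10*z^3 + 28*z^2 - 6*z - 45) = (z - 5)*(z + 3)*(z^3 - 5*z^2 + 3*z + 9) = (z - 5)*(z + 1)*(z + 3)*(z^2 - 6*z + 9) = (z - 5)*(z - 3)*(z + 1)*(z + 3)*(z - 3)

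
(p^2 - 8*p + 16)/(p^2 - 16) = (p - 4)/(p + 4)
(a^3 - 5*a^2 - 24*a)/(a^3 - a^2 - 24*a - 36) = a*(a - 8)/(a^2 - 4*a - 12)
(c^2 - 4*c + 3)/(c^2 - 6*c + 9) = (c - 1)/(c - 3)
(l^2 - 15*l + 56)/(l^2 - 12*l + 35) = (l - 8)/(l - 5)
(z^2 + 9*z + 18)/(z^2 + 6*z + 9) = (z + 6)/(z + 3)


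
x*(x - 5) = x^2 - 5*x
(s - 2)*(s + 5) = s^2 + 3*s - 10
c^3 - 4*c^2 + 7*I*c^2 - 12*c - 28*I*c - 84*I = (c - 6)*(c + 2)*(c + 7*I)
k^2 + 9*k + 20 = (k + 4)*(k + 5)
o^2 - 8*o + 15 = (o - 5)*(o - 3)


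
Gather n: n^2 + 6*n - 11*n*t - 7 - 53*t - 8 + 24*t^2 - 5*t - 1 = n^2 + n*(6 - 11*t) + 24*t^2 - 58*t - 16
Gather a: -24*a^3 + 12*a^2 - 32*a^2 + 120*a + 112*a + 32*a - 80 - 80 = -24*a^3 - 20*a^2 + 264*a - 160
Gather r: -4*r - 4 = -4*r - 4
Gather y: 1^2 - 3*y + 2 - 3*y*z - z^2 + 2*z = y*(-3*z - 3) - z^2 + 2*z + 3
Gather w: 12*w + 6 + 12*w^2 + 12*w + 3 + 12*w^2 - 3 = 24*w^2 + 24*w + 6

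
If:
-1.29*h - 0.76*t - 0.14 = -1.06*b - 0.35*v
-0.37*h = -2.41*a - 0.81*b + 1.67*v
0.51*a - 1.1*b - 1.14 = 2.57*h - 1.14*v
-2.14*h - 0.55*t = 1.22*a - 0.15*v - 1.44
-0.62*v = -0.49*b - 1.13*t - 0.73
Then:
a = 0.88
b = 0.05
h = 0.26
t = 0.01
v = 1.23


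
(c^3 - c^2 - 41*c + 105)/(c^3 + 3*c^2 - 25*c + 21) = (c - 5)/(c - 1)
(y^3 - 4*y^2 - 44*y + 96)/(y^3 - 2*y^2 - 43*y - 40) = (y^2 + 4*y - 12)/(y^2 + 6*y + 5)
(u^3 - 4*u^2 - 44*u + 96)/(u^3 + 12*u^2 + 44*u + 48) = (u^2 - 10*u + 16)/(u^2 + 6*u + 8)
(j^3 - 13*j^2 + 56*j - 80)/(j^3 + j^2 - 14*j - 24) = (j^2 - 9*j + 20)/(j^2 + 5*j + 6)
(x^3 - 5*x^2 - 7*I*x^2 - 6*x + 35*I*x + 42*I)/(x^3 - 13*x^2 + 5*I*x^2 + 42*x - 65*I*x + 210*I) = (x^2 + x*(1 - 7*I) - 7*I)/(x^2 + x*(-7 + 5*I) - 35*I)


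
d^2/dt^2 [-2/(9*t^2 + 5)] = 36*(5 - 27*t^2)/(9*t^2 + 5)^3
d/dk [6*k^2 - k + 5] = 12*k - 1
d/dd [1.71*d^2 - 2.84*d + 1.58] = 3.42*d - 2.84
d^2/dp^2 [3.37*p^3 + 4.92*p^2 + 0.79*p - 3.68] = 20.22*p + 9.84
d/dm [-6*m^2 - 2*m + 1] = -12*m - 2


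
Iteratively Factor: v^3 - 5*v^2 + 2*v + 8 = (v - 4)*(v^2 - v - 2) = (v - 4)*(v - 2)*(v + 1)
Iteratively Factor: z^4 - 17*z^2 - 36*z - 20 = (z - 5)*(z^3 + 5*z^2 + 8*z + 4) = (z - 5)*(z + 2)*(z^2 + 3*z + 2) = (z - 5)*(z + 1)*(z + 2)*(z + 2)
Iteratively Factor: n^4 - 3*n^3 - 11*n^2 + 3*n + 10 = (n - 1)*(n^3 - 2*n^2 - 13*n - 10) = (n - 1)*(n + 2)*(n^2 - 4*n - 5) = (n - 1)*(n + 1)*(n + 2)*(n - 5)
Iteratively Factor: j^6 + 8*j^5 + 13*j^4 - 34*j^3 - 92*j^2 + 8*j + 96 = (j + 2)*(j^5 + 6*j^4 + j^3 - 36*j^2 - 20*j + 48) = (j - 1)*(j + 2)*(j^4 + 7*j^3 + 8*j^2 - 28*j - 48) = (j - 1)*(j + 2)^2*(j^3 + 5*j^2 - 2*j - 24) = (j - 1)*(j + 2)^2*(j + 4)*(j^2 + j - 6) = (j - 1)*(j + 2)^2*(j + 3)*(j + 4)*(j - 2)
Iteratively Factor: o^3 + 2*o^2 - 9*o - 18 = (o + 3)*(o^2 - o - 6) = (o + 2)*(o + 3)*(o - 3)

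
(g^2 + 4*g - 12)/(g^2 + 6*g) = (g - 2)/g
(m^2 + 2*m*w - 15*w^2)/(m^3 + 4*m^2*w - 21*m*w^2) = (m + 5*w)/(m*(m + 7*w))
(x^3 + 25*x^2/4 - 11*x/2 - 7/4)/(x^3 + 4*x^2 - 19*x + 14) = (x + 1/4)/(x - 2)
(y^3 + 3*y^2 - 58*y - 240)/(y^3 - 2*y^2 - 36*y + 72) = (y^2 - 3*y - 40)/(y^2 - 8*y + 12)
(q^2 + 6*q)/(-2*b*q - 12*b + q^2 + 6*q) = q/(-2*b + q)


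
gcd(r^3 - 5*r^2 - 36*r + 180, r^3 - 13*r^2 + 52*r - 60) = r^2 - 11*r + 30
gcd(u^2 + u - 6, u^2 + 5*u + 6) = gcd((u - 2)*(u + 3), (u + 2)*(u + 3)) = u + 3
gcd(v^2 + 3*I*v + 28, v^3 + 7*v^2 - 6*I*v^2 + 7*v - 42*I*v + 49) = 1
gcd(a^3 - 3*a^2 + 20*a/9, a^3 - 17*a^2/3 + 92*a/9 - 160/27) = a^2 - 3*a + 20/9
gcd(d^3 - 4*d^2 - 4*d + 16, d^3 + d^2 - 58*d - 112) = d + 2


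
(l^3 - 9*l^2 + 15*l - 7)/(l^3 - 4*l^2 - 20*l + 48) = (l^3 - 9*l^2 + 15*l - 7)/(l^3 - 4*l^2 - 20*l + 48)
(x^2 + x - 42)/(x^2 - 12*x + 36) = (x + 7)/(x - 6)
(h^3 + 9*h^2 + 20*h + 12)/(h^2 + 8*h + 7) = (h^2 + 8*h + 12)/(h + 7)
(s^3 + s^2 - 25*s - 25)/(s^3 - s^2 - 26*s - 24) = (s^2 - 25)/(s^2 - 2*s - 24)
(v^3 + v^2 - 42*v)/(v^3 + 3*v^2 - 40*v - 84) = v/(v + 2)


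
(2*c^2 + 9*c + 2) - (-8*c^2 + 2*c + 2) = 10*c^2 + 7*c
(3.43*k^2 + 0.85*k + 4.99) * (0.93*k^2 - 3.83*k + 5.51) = 3.1899*k^4 - 12.3464*k^3 + 20.2845*k^2 - 14.4282*k + 27.4949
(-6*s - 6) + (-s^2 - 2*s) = -s^2 - 8*s - 6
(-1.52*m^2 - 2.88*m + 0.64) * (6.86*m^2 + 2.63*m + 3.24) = -10.4272*m^4 - 23.7544*m^3 - 8.1088*m^2 - 7.648*m + 2.0736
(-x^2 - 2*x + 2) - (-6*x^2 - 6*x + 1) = 5*x^2 + 4*x + 1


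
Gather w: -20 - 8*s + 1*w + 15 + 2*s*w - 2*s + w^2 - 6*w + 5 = -10*s + w^2 + w*(2*s - 5)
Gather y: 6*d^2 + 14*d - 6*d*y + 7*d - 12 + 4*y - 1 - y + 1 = 6*d^2 + 21*d + y*(3 - 6*d) - 12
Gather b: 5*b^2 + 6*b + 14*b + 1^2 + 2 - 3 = 5*b^2 + 20*b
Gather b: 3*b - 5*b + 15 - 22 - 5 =-2*b - 12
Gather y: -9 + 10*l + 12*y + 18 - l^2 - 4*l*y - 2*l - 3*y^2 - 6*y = -l^2 + 8*l - 3*y^2 + y*(6 - 4*l) + 9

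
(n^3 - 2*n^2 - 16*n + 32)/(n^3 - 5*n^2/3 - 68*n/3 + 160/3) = 3*(n^2 + 2*n - 8)/(3*n^2 + 7*n - 40)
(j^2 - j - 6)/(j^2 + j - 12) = (j + 2)/(j + 4)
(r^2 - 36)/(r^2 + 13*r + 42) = (r - 6)/(r + 7)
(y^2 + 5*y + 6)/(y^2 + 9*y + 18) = (y + 2)/(y + 6)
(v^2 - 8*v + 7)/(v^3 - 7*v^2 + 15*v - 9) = (v - 7)/(v^2 - 6*v + 9)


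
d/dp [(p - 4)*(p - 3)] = 2*p - 7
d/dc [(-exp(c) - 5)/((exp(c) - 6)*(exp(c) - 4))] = (exp(2*c) + 10*exp(c) - 74)*exp(c)/(exp(4*c) - 20*exp(3*c) + 148*exp(2*c) - 480*exp(c) + 576)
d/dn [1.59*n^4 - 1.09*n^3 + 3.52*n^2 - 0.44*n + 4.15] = 6.36*n^3 - 3.27*n^2 + 7.04*n - 0.44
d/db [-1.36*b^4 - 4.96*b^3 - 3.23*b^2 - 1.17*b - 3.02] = -5.44*b^3 - 14.88*b^2 - 6.46*b - 1.17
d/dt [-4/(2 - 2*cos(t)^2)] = 4*cos(t)/sin(t)^3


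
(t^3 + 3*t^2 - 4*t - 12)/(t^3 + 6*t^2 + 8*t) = (t^2 + t - 6)/(t*(t + 4))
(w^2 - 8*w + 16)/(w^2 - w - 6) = (-w^2 + 8*w - 16)/(-w^2 + w + 6)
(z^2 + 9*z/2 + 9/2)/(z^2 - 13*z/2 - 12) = (z + 3)/(z - 8)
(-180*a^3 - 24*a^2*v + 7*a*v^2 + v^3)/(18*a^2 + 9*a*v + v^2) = (-30*a^2 + a*v + v^2)/(3*a + v)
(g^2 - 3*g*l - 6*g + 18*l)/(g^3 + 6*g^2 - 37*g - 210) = (g - 3*l)/(g^2 + 12*g + 35)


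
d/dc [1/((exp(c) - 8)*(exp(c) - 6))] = 2*(7 - exp(c))*exp(c)/(exp(4*c) - 28*exp(3*c) + 292*exp(2*c) - 1344*exp(c) + 2304)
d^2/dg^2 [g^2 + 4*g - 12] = 2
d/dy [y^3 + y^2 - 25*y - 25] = 3*y^2 + 2*y - 25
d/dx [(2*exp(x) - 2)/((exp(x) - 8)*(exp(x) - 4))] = 2*(-exp(2*x) + 2*exp(x) + 20)*exp(x)/(exp(4*x) - 24*exp(3*x) + 208*exp(2*x) - 768*exp(x) + 1024)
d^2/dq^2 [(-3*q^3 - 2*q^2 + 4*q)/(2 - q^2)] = 4*(q^3 + 6*q^2 + 6*q + 4)/(q^6 - 6*q^4 + 12*q^2 - 8)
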